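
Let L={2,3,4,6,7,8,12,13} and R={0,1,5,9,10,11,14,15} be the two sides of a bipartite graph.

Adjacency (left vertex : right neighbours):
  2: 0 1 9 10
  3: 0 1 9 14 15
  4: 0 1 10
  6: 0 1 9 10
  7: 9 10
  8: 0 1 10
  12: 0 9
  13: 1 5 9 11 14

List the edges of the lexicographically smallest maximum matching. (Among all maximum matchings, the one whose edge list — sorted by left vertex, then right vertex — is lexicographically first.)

Lex-smallest maximum matching: {(2,0), (3,14), (4,1), (6,9), (7,10), (13,5)}

|M| = 6 (so the lex-smallest maximum matching has 6 edges)
process left vertices in ascending order; for each, take the smallest-labelled available neighbour that still permits 6 edges overall, or leave it unmatched if none does
lex-smallest matching: {2-0, 3-14, 4-1, 6-9, 7-10, 13-5}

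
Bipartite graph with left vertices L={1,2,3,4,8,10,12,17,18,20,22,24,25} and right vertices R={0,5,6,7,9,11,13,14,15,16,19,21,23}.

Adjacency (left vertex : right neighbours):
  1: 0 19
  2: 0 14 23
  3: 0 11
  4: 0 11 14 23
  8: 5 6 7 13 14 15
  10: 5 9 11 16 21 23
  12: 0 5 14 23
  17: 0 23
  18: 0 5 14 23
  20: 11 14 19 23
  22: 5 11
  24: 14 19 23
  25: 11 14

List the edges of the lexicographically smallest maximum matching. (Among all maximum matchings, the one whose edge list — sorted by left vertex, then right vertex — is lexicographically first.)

Lex-smallest maximum matching: {(1,0), (2,14), (3,11), (4,23), (8,6), (10,9), (12,5), (20,19)}

|M| = 8 (so the lex-smallest maximum matching has 8 edges)
process left vertices in ascending order; for each, take the smallest-labelled available neighbour that still permits 8 edges overall, or leave it unmatched if none does
lex-smallest matching: {1-0, 2-14, 3-11, 4-23, 8-6, 10-9, 12-5, 20-19}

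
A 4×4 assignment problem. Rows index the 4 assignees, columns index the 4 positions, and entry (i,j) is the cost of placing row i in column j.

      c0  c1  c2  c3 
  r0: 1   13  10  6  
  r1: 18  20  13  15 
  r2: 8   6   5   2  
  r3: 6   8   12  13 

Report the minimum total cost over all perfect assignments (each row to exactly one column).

Minimum assignment cost: 24

optimal assignment: row0→col0 (cost 1), row1→col2 (cost 13), row2→col3 (cost 2), row3→col1 (cost 8)
total = 1 + 13 + 2 + 8 = 24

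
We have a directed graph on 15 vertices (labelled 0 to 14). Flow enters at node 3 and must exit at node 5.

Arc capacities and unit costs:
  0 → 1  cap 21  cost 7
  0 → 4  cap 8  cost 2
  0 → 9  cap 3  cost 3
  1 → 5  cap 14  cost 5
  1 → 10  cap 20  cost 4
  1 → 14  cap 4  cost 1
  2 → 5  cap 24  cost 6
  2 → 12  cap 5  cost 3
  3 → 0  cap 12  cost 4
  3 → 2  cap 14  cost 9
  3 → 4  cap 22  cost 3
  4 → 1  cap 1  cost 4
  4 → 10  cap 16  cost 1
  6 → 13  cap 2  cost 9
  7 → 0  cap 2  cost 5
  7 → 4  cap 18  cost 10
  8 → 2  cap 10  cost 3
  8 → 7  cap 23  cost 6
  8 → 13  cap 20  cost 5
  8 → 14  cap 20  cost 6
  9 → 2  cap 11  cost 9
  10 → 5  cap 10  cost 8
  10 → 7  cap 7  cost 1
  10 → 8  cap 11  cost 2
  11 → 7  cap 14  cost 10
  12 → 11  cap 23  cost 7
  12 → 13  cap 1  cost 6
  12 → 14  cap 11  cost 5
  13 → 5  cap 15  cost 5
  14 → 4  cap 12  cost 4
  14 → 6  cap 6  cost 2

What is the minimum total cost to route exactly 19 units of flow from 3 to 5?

shortest-cost path #1: 3→4→10→5 push 10 @ unit cost 12 (adds 120)
shortest-cost path #2: 3→4→1→5 push 1 @ unit cost 12 (adds 12)
shortest-cost path #3: 3→2→5 push 8 @ unit cost 15 (adds 120)
total cost = 252

Minimum cost for 19 units: 252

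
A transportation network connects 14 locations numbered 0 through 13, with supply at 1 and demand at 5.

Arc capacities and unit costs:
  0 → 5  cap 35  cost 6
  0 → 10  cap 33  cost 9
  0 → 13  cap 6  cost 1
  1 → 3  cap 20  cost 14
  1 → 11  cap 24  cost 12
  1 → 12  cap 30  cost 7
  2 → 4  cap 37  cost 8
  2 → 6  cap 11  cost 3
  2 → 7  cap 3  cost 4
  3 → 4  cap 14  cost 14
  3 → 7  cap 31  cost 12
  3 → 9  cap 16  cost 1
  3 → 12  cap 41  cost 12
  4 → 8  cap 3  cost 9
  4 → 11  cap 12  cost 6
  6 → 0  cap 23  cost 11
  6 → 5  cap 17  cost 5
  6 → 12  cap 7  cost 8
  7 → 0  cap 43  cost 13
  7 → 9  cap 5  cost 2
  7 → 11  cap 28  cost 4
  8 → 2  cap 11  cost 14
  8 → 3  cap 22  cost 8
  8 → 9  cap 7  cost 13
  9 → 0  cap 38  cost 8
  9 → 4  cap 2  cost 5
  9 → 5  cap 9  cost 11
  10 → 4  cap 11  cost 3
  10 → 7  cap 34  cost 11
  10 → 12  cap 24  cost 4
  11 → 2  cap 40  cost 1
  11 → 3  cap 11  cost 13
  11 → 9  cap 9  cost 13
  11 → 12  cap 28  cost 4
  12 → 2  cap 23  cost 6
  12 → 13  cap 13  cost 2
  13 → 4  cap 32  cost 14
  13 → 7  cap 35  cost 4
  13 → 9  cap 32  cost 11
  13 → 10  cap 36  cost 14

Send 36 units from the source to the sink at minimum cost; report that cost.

Minimum cost for 36 units: 941

shortest-cost path #1: 1→11→2→6→5 push 11 @ unit cost 21 (adds 231)
shortest-cost path #2: 1→3→9→5 push 9 @ unit cost 26 (adds 234)
shortest-cost path #3: 1→3→9→0→5 push 7 @ unit cost 29 (adds 203)
shortest-cost path #4: 1→12→13→7→9→0→5 push 5 @ unit cost 29 (adds 145)
shortest-cost path #5: 1→12→13→7→0→5 push 4 @ unit cost 32 (adds 128)
total cost = 941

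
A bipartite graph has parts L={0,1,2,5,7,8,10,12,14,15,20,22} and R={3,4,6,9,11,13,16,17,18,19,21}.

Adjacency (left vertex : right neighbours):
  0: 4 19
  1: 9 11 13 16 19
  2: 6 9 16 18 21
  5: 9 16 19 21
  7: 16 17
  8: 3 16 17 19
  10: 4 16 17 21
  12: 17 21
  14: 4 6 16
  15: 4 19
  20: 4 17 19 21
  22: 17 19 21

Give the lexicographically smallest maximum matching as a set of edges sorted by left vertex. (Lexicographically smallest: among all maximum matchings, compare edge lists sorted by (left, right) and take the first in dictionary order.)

Lex-smallest maximum matching: {(0,4), (1,11), (2,18), (5,9), (7,16), (8,3), (10,17), (12,21), (14,6), (15,19)}

|M| = 10 (so the lex-smallest maximum matching has 10 edges)
process left vertices in ascending order; for each, take the smallest-labelled available neighbour that still permits 10 edges overall, or leave it unmatched if none does
lex-smallest matching: {0-4, 1-11, 2-18, 5-9, 7-16, 8-3, 10-17, 12-21, 14-6, 15-19}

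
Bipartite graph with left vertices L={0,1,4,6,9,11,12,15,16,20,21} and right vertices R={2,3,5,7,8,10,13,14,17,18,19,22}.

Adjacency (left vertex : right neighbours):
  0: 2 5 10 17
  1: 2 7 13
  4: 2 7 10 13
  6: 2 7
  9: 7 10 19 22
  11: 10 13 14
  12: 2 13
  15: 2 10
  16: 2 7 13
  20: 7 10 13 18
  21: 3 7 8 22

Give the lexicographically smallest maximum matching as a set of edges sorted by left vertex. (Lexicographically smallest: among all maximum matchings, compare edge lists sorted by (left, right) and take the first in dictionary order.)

Lex-smallest maximum matching: {(0,5), (1,2), (4,7), (9,19), (11,14), (12,13), (15,10), (20,18), (21,3)}

|M| = 9 (so the lex-smallest maximum matching has 9 edges)
process left vertices in ascending order; for each, take the smallest-labelled available neighbour that still permits 9 edges overall, or leave it unmatched if none does
lex-smallest matching: {0-5, 1-2, 4-7, 9-19, 11-14, 12-13, 15-10, 20-18, 21-3}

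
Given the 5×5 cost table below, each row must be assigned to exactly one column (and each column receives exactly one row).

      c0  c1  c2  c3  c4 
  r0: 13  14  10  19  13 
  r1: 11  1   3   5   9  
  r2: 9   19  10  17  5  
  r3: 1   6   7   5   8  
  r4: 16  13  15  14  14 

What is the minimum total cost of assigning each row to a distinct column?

Minimum assignment cost: 31

optimal assignment: row0→col2 (cost 10), row1→col1 (cost 1), row2→col4 (cost 5), row3→col0 (cost 1), row4→col3 (cost 14)
total = 10 + 1 + 5 + 1 + 14 = 31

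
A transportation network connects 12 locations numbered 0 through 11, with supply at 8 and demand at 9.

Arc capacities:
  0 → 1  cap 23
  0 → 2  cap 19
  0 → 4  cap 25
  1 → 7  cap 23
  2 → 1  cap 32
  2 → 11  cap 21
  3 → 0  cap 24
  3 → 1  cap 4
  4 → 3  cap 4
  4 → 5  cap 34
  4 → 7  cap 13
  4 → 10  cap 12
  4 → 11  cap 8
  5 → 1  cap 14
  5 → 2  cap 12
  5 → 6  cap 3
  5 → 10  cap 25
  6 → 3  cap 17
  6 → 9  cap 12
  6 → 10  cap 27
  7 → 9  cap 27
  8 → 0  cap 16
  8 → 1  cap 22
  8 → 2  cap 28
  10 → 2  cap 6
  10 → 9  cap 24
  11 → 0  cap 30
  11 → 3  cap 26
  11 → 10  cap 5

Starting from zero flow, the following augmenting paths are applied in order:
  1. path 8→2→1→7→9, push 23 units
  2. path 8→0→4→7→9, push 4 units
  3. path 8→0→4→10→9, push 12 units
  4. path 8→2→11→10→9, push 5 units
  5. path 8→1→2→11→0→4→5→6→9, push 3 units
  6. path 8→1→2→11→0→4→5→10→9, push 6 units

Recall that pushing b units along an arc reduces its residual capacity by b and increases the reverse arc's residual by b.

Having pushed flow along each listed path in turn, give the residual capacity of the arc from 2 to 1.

Residual capacity of (2,1): 18

after path 1 (8→2→1→7→9, push 23): res(2,1)=9
after path 2 (8→0→4→7→9, push 4): res(2,1)=9
after path 3 (8→0→4→10→9, push 12): res(2,1)=9
after path 4 (8→2→11→10→9, push 5): res(2,1)=9
after path 5 (8→1→2→11→0→4→5→6→9, push 3): res(2,1)=12
after path 6 (8→1→2→11→0→4→5→10→9, push 6): res(2,1)=18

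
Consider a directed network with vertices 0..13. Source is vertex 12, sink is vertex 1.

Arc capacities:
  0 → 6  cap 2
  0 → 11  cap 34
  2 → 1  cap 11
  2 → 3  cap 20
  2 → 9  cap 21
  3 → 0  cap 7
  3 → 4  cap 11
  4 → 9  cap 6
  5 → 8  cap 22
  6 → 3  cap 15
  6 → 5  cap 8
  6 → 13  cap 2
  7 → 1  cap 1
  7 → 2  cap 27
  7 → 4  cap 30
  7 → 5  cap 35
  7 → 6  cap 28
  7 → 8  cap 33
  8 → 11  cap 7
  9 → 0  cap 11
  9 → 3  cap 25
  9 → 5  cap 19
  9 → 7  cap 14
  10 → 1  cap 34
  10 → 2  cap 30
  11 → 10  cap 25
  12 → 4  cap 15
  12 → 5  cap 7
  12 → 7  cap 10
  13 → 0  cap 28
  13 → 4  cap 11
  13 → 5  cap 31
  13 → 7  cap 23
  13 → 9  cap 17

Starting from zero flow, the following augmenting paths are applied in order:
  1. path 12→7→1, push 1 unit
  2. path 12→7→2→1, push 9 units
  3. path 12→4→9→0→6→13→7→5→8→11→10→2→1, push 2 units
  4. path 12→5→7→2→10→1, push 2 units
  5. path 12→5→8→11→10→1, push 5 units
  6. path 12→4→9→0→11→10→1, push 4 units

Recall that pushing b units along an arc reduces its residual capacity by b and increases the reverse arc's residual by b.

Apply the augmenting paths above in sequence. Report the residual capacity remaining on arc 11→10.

Residual capacity of (11,10): 14

after path 1 (12→7→1, push 1): res(11,10)=25
after path 2 (12→7→2→1, push 9): res(11,10)=25
after path 3 (12→4→9→0→6→13→7→5→8→11→10→2→1, push 2): res(11,10)=23
after path 4 (12→5→7→2→10→1, push 2): res(11,10)=23
after path 5 (12→5→8→11→10→1, push 5): res(11,10)=18
after path 6 (12→4→9→0→11→10→1, push 4): res(11,10)=14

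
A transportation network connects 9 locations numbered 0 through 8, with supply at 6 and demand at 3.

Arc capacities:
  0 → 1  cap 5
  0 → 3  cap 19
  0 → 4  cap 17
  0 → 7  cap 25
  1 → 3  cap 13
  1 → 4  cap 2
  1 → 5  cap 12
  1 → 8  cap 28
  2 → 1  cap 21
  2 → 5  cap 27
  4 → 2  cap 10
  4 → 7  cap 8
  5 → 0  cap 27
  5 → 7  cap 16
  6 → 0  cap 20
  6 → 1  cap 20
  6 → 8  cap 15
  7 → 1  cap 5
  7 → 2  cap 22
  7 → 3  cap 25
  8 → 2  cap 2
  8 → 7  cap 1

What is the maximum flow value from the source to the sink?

augment #1: 6→0→3 bottleneck 19, total now 19
augment #2: 6→1→3 bottleneck 13, total now 32
augment #3: 6→0→7→3 bottleneck 1, total now 33
augment #4: 6→8→7→3 bottleneck 1, total now 34
augment #5: 6→1→4→7→3 bottleneck 2, total now 36
augment #6: 6→1→5→7→3 bottleneck 5, total now 41
augment #7: 6→8→2→5→7→3 bottleneck 2, total now 43

Maximum flow value: 43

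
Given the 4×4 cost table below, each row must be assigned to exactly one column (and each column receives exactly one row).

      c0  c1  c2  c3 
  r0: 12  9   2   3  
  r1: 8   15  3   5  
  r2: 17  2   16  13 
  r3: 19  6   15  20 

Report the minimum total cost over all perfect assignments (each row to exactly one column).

optimal assignment: row0→col3 (cost 3), row1→col2 (cost 3), row2→col1 (cost 2), row3→col0 (cost 19)
total = 3 + 3 + 2 + 19 = 27

Minimum assignment cost: 27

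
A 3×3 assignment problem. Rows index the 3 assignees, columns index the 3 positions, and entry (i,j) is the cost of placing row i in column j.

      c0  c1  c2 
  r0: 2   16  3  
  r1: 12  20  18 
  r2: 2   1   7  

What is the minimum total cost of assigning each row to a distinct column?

optimal assignment: row0→col2 (cost 3), row1→col0 (cost 12), row2→col1 (cost 1)
total = 3 + 12 + 1 = 16

Minimum assignment cost: 16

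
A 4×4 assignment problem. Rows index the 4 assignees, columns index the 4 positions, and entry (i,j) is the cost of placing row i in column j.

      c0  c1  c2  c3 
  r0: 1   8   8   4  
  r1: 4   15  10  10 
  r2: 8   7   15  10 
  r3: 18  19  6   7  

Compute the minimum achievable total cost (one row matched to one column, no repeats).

optimal assignment: row0→col3 (cost 4), row1→col0 (cost 4), row2→col1 (cost 7), row3→col2 (cost 6)
total = 4 + 4 + 7 + 6 = 21

Minimum assignment cost: 21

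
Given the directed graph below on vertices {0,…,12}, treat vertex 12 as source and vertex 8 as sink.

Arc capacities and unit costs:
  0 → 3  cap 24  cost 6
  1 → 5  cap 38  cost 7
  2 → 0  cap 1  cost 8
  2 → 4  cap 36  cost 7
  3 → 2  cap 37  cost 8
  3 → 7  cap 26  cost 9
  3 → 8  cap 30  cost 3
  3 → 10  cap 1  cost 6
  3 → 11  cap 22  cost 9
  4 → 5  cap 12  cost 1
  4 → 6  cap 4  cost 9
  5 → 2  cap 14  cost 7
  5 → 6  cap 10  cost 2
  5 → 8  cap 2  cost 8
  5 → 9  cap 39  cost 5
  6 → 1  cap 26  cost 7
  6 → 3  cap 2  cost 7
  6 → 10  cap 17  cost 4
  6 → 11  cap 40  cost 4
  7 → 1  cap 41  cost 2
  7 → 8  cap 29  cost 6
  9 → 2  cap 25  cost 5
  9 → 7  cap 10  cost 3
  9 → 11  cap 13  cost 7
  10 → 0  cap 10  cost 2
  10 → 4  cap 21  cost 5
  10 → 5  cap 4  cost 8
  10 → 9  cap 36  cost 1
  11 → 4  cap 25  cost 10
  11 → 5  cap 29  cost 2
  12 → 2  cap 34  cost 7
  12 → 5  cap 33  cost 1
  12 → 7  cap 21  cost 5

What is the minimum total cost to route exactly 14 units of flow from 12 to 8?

Minimum cost for 14 units: 150

shortest-cost path #1: 12→5→8 push 2 @ unit cost 9 (adds 18)
shortest-cost path #2: 12→7→8 push 12 @ unit cost 11 (adds 132)
total cost = 150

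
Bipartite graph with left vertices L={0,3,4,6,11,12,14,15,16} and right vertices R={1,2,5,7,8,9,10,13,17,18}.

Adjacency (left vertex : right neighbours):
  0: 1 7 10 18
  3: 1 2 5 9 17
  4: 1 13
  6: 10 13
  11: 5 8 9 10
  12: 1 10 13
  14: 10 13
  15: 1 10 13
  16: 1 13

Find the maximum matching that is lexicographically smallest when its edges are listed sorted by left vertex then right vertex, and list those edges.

|M| = 6 (so the lex-smallest maximum matching has 6 edges)
process left vertices in ascending order; for each, take the smallest-labelled available neighbour that still permits 6 edges overall, or leave it unmatched if none does
lex-smallest matching: {0-7, 3-2, 4-1, 6-10, 11-5, 12-13}

Lex-smallest maximum matching: {(0,7), (3,2), (4,1), (6,10), (11,5), (12,13)}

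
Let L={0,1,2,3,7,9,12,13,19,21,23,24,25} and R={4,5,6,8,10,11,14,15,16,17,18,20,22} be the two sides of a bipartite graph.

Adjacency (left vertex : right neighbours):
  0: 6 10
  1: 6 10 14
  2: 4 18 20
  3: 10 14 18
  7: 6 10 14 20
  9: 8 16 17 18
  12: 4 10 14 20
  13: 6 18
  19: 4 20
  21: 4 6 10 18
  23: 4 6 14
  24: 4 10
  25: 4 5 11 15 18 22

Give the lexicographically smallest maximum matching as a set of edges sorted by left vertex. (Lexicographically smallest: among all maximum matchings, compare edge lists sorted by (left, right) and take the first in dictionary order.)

|M| = 8 (so the lex-smallest maximum matching has 8 edges)
process left vertices in ascending order; for each, take the smallest-labelled available neighbour that still permits 8 edges overall, or leave it unmatched if none does
lex-smallest matching: {0-6, 1-10, 2-4, 3-14, 7-20, 9-8, 13-18, 25-5}

Lex-smallest maximum matching: {(0,6), (1,10), (2,4), (3,14), (7,20), (9,8), (13,18), (25,5)}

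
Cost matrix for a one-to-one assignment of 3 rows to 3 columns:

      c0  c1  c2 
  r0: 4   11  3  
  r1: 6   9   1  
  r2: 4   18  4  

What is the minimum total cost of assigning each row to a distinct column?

Minimum assignment cost: 16

one of 2 optimal assignments: row0→col1 (cost 11), row1→col2 (cost 1), row2→col0 (cost 4)
total = 11 + 1 + 4 = 16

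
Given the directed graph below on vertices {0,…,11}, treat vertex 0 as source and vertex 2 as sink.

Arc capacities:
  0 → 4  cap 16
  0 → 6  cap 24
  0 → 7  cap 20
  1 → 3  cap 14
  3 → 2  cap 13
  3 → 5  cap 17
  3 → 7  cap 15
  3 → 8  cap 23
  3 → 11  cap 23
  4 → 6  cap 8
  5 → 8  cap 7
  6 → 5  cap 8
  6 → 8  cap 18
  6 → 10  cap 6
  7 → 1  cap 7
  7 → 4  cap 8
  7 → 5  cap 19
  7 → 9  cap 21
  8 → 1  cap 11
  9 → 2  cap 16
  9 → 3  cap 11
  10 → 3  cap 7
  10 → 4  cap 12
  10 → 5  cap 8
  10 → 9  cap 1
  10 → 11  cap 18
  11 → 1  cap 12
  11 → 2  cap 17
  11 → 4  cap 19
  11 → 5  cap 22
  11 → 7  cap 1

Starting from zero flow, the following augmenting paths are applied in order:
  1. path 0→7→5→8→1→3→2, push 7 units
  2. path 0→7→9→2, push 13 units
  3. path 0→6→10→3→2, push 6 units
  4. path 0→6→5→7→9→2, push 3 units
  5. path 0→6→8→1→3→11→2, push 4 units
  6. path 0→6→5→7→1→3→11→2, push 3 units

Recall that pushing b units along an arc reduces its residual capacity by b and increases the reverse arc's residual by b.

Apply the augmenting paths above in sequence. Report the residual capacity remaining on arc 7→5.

after path 1 (0→7→5→8→1→3→2, push 7): res(7,5)=12
after path 2 (0→7→9→2, push 13): res(7,5)=12
after path 3 (0→6→10→3→2, push 6): res(7,5)=12
after path 4 (0→6→5→7→9→2, push 3): res(7,5)=15
after path 5 (0→6→8→1→3→11→2, push 4): res(7,5)=15
after path 6 (0→6→5→7→1→3→11→2, push 3): res(7,5)=18

Residual capacity of (7,5): 18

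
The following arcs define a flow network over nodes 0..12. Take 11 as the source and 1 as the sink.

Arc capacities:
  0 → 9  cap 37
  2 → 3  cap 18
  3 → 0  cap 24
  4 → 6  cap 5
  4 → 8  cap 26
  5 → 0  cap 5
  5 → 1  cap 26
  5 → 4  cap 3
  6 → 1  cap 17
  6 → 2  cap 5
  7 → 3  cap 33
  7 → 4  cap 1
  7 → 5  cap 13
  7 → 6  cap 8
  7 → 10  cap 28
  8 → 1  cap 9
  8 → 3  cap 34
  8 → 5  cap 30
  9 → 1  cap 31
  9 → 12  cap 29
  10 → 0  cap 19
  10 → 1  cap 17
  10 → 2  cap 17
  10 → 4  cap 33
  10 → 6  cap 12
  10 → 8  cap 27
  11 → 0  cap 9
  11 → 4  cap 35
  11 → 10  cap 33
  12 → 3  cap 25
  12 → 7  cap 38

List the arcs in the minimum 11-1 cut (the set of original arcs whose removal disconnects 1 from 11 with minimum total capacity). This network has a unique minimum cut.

augment #1: 11→10→1 push 17
augment #2: 11→0→9→1 push 9
augment #3: 11→4→6→1 push 5
augment #4: 11→4→8→1 push 9
augment #5: 11→10→6→1 push 12
augment #6: 11→4→8→5→1 push 17
augment #7: 11→10→0→9→1 push 4
max flow = 73; residual-reachable set from 11 gives S-side
cut edges (S→T): {(4,6), (4,8), (11,0), (11,10)} total cap 73

Min-cut arcs: {(4,6), (4,8), (11,0), (11,10)} (total capacity 73)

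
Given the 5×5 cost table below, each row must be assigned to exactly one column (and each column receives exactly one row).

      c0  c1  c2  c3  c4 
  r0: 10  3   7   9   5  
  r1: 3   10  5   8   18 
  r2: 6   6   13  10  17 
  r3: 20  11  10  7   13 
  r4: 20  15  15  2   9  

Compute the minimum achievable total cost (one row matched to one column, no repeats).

Minimum assignment cost: 26

optimal assignment: row0→col4 (cost 5), row1→col0 (cost 3), row2→col1 (cost 6), row3→col2 (cost 10), row4→col3 (cost 2)
total = 5 + 3 + 6 + 10 + 2 = 26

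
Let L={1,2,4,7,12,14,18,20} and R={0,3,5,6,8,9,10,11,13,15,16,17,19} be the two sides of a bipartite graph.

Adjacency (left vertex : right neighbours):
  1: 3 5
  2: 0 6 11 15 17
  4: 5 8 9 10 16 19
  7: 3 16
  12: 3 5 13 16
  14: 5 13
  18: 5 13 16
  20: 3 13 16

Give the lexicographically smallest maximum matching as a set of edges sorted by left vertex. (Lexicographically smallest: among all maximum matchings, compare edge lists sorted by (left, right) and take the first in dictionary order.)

Lex-smallest maximum matching: {(1,3), (2,0), (4,8), (7,16), (12,5), (14,13)}

|M| = 6 (so the lex-smallest maximum matching has 6 edges)
process left vertices in ascending order; for each, take the smallest-labelled available neighbour that still permits 6 edges overall, or leave it unmatched if none does
lex-smallest matching: {1-3, 2-0, 4-8, 7-16, 12-5, 14-13}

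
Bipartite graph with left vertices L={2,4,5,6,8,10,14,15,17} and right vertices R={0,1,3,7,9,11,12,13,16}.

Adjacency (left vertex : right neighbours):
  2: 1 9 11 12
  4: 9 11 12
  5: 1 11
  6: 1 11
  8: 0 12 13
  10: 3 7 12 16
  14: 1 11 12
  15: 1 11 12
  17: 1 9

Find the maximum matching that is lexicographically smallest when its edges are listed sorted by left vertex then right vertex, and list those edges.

|M| = 6 (so the lex-smallest maximum matching has 6 edges)
process left vertices in ascending order; for each, take the smallest-labelled available neighbour that still permits 6 edges overall, or leave it unmatched if none does
lex-smallest matching: {2-1, 4-9, 5-11, 8-0, 10-3, 14-12}

Lex-smallest maximum matching: {(2,1), (4,9), (5,11), (8,0), (10,3), (14,12)}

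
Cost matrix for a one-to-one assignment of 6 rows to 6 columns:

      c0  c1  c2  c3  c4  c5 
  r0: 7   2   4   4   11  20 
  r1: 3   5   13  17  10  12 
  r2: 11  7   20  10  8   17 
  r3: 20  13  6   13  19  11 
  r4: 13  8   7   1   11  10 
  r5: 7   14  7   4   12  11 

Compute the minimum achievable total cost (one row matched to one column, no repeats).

Minimum assignment cost: 31

optimal assignment: row0→col1 (cost 2), row1→col0 (cost 3), row2→col4 (cost 8), row3→col2 (cost 6), row4→col3 (cost 1), row5→col5 (cost 11)
total = 2 + 3 + 8 + 6 + 1 + 11 = 31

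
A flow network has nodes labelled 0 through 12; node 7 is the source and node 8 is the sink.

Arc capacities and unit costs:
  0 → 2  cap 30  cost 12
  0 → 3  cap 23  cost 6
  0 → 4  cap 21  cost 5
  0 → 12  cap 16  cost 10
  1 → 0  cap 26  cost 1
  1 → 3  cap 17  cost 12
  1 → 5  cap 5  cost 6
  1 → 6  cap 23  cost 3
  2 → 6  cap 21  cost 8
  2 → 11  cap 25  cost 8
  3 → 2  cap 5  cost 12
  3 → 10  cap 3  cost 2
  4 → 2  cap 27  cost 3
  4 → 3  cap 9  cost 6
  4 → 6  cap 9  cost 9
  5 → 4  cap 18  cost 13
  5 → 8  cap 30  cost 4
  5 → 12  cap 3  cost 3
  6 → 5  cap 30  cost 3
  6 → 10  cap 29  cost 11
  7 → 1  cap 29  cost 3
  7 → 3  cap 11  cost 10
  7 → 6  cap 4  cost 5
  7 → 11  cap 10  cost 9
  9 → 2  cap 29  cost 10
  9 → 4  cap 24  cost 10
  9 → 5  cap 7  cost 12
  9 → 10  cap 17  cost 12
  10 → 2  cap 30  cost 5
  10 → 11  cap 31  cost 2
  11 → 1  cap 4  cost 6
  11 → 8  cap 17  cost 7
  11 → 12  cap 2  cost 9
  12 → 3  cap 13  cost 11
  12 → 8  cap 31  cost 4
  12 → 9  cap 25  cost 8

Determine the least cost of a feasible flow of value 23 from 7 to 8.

shortest-cost path #1: 7→6→5→8 push 4 @ unit cost 12 (adds 48)
shortest-cost path #2: 7→1→5→8 push 5 @ unit cost 13 (adds 65)
shortest-cost path #3: 7→1→6→5→8 push 14 @ unit cost 13 (adds 182)
total cost = 295

Minimum cost for 23 units: 295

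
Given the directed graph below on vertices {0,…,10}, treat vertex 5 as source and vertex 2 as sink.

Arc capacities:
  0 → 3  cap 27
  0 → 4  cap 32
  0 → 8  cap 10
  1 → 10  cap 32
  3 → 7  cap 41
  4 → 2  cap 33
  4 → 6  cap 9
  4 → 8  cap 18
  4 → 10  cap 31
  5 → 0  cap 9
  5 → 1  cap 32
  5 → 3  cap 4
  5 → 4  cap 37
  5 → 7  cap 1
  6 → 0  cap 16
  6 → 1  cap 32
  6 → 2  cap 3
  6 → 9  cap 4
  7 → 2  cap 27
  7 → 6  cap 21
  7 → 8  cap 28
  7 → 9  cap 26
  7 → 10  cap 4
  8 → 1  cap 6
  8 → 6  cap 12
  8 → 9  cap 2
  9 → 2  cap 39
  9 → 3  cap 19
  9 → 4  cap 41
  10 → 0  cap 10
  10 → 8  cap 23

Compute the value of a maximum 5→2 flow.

Maximum flow value: 74

augment #1: 5→4→2 bottleneck 33, total now 33
augment #2: 5→7→2 bottleneck 1, total now 34
augment #3: 5→3→7→2 bottleneck 4, total now 38
augment #4: 5→4→6→2 bottleneck 3, total now 41
augment #5: 5→0→3→7→2 bottleneck 9, total now 50
augment #6: 5→4→6→9→2 bottleneck 1, total now 51
augment #7: 5→1→10→8→9→2 bottleneck 2, total now 53
augment #8: 5→1→10→0→3→7→2 bottleneck 10, total now 63
augment #9: 5→1→10→8→6→9→2 bottleneck 3, total now 66
augment #10: 5→1→10→8→6→0→3→7→2 bottleneck 3, total now 69
augment #11: 5→1→10→8→6→0→3→7→9→2 bottleneck 5, total now 74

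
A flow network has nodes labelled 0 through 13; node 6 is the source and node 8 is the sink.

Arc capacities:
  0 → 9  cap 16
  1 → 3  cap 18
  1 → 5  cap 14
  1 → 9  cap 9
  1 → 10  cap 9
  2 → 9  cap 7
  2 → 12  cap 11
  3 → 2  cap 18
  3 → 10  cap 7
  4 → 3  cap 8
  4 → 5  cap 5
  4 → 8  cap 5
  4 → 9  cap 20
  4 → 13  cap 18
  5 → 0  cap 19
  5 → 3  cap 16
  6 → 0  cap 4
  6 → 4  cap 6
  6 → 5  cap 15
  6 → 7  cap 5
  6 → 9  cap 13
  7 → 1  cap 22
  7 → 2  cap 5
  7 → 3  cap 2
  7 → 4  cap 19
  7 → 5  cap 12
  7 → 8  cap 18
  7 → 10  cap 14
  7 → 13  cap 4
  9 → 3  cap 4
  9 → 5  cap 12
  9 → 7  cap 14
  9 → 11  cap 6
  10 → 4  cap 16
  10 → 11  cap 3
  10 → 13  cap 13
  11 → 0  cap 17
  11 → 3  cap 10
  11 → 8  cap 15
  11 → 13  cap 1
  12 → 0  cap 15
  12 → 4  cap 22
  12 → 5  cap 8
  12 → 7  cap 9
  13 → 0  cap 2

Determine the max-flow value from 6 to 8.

Maximum flow value: 32

augment #1: 6→4→8 bottleneck 5, total now 5
augment #2: 6→7→8 bottleneck 5, total now 10
augment #3: 6→9→7→8 bottleneck 13, total now 23
augment #4: 6→0→9→11→8 bottleneck 4, total now 27
augment #5: 6→4→9→11→8 bottleneck 1, total now 28
augment #6: 6→5→0→9→11→8 bottleneck 1, total now 29
augment #7: 6→5→3→10→11→8 bottleneck 3, total now 32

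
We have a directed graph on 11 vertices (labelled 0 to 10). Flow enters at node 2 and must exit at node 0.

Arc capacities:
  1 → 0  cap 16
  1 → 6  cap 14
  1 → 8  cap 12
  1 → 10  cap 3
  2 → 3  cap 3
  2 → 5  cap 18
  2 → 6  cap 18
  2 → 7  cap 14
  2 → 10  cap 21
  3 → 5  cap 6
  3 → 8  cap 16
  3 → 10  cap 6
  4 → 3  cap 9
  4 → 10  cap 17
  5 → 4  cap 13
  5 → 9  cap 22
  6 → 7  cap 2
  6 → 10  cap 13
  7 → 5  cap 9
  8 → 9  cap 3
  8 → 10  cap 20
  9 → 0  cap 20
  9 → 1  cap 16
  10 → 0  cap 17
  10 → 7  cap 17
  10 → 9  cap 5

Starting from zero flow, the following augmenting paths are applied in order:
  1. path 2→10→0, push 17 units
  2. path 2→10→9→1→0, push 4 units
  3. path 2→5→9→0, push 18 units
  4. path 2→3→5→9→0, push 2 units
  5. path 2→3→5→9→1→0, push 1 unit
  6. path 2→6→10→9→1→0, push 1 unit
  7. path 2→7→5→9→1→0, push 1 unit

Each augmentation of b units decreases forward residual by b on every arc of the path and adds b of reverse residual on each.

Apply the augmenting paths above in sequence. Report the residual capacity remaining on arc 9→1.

Residual capacity of (9,1): 9

after path 1 (2→10→0, push 17): res(9,1)=16
after path 2 (2→10→9→1→0, push 4): res(9,1)=12
after path 3 (2→5→9→0, push 18): res(9,1)=12
after path 4 (2→3→5→9→0, push 2): res(9,1)=12
after path 5 (2→3→5→9→1→0, push 1): res(9,1)=11
after path 6 (2→6→10→9→1→0, push 1): res(9,1)=10
after path 7 (2→7→5→9→1→0, push 1): res(9,1)=9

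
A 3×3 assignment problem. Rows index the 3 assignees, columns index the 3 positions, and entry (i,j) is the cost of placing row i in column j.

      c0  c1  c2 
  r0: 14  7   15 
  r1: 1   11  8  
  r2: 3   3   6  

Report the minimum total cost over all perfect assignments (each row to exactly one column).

Minimum assignment cost: 14

optimal assignment: row0→col1 (cost 7), row1→col0 (cost 1), row2→col2 (cost 6)
total = 7 + 1 + 6 = 14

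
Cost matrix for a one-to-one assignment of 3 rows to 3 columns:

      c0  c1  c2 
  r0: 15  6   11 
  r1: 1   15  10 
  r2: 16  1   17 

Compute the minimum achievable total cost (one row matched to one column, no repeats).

Minimum assignment cost: 13

optimal assignment: row0→col2 (cost 11), row1→col0 (cost 1), row2→col1 (cost 1)
total = 11 + 1 + 1 = 13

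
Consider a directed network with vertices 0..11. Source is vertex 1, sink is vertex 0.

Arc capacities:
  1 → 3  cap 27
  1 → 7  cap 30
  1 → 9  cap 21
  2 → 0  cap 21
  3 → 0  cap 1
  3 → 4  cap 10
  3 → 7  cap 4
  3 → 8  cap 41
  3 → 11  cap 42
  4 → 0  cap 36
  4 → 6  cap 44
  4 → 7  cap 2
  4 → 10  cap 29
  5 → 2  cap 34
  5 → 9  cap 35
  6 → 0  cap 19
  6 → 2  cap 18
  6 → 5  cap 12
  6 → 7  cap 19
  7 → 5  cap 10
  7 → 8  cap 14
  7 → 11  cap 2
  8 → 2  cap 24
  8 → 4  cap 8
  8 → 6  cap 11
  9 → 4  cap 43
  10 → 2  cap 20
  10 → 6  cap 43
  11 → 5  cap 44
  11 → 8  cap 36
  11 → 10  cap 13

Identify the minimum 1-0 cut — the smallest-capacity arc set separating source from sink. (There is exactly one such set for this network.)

augment #1: 1→3→0 push 1
augment #2: 1→3→4→0 push 10
augment #3: 1→9→4→0 push 21
augment #4: 1→3→8→2→0 push 16
augment #5: 1→7→5→2→0 push 5
augment #6: 1→7→8→4→0 push 5
augment #7: 1→7→8→6→0 push 9
augment #8: 1→7→11→8→6→0 push 2
augment #9: 1→7→5→9→4→6→0 push 5
max flow = 74; residual-reachable set from 1 gives S-side
cut edges (S→T): {(1,3), (1,9), (7,5), (7,8), (7,11)} total cap 74

Min-cut arcs: {(1,3), (1,9), (7,5), (7,8), (7,11)} (total capacity 74)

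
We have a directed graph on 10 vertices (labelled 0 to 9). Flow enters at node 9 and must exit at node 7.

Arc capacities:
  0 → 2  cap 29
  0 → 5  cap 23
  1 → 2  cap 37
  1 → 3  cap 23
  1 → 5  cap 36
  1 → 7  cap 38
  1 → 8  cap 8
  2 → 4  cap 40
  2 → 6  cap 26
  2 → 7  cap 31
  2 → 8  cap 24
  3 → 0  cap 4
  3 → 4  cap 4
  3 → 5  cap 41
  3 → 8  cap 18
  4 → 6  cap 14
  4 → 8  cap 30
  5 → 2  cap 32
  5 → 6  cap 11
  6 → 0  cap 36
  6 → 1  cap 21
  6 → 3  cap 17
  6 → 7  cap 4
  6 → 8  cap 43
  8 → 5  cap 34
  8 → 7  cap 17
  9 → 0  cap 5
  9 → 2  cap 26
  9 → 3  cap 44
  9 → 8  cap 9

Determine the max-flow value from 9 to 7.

Maximum flow value: 73

augment #1: 9→2→7 bottleneck 26, total now 26
augment #2: 9→8→7 bottleneck 9, total now 35
augment #3: 9→0→2→7 bottleneck 5, total now 40
augment #4: 9→3→8→7 bottleneck 8, total now 48
augment #5: 9→3→4→6→7 bottleneck 4, total now 52
augment #6: 9→3→5→6→1→7 bottleneck 11, total now 63
augment #7: 9→3→0→2→6→1→7 bottleneck 4, total now 67
augment #8: 9→3→5→2→6→1→7 bottleneck 6, total now 73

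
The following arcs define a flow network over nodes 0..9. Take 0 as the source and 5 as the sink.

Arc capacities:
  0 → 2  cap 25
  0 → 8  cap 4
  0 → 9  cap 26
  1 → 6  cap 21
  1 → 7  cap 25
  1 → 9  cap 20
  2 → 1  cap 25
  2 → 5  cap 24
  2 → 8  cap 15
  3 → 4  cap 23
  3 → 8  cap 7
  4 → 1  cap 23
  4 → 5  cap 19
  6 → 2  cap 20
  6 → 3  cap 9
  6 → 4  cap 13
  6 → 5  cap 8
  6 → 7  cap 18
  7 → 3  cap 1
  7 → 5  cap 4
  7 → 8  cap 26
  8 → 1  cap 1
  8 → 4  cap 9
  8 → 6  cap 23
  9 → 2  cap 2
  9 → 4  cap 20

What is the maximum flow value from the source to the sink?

Maximum flow value: 51

augment #1: 0→2→5 bottleneck 24, total now 24
augment #2: 0→8→4→5 bottleneck 4, total now 28
augment #3: 0→9→4→5 bottleneck 15, total now 43
augment #4: 0→2→1→6→5 bottleneck 1, total now 44
augment #5: 0→9→2→1→6→5 bottleneck 2, total now 46
augment #6: 0→9→4→1→6→5 bottleneck 5, total now 51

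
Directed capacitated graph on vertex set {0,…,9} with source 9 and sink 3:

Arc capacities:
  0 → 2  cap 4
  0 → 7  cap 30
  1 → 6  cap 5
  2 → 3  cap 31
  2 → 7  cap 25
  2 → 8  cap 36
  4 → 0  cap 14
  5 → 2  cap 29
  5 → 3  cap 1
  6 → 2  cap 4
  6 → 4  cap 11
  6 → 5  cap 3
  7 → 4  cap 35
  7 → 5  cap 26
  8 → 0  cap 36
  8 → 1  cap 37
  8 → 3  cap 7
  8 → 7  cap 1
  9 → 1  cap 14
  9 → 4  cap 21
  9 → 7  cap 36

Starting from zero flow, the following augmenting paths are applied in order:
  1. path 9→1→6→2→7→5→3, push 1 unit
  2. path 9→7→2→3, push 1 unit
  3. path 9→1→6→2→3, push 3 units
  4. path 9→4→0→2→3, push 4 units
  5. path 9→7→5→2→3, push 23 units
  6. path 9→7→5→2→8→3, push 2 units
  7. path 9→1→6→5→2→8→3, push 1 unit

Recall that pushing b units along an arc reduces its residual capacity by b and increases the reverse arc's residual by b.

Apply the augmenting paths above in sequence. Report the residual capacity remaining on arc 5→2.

Residual capacity of (5,2): 3

after path 1 (9→1→6→2→7→5→3, push 1): res(5,2)=29
after path 2 (9→7→2→3, push 1): res(5,2)=29
after path 3 (9→1→6→2→3, push 3): res(5,2)=29
after path 4 (9→4→0→2→3, push 4): res(5,2)=29
after path 5 (9→7→5→2→3, push 23): res(5,2)=6
after path 6 (9→7→5→2→8→3, push 2): res(5,2)=4
after path 7 (9→1→6→5→2→8→3, push 1): res(5,2)=3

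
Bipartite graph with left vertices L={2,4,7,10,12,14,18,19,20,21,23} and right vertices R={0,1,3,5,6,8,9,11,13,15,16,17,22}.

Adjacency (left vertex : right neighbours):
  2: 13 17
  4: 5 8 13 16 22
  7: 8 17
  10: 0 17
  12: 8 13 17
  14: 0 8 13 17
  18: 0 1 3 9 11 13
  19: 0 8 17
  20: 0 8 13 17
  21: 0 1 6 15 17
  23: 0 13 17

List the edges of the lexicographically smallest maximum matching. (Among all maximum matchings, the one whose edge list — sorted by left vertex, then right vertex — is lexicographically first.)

Lex-smallest maximum matching: {(2,13), (4,5), (7,8), (10,0), (12,17), (18,1), (21,6)}

|M| = 7 (so the lex-smallest maximum matching has 7 edges)
process left vertices in ascending order; for each, take the smallest-labelled available neighbour that still permits 7 edges overall, or leave it unmatched if none does
lex-smallest matching: {2-13, 4-5, 7-8, 10-0, 12-17, 18-1, 21-6}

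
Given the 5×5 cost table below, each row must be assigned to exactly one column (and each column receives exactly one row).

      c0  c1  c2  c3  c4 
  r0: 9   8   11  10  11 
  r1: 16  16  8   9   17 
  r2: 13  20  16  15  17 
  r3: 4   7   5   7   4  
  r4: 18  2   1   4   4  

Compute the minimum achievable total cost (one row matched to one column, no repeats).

Minimum assignment cost: 35

optimal assignment: row0→col1 (cost 8), row1→col3 (cost 9), row2→col0 (cost 13), row3→col4 (cost 4), row4→col2 (cost 1)
total = 8 + 9 + 13 + 4 + 1 = 35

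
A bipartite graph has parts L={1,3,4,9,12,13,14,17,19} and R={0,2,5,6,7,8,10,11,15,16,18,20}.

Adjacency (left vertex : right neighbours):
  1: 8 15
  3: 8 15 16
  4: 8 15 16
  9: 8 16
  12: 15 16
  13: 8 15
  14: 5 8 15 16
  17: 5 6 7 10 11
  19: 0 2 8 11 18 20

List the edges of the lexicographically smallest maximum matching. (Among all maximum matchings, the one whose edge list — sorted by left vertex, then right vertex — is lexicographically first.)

Lex-smallest maximum matching: {(1,8), (3,15), (4,16), (14,5), (17,6), (19,0)}

|M| = 6 (so the lex-smallest maximum matching has 6 edges)
process left vertices in ascending order; for each, take the smallest-labelled available neighbour that still permits 6 edges overall, or leave it unmatched if none does
lex-smallest matching: {1-8, 3-15, 4-16, 14-5, 17-6, 19-0}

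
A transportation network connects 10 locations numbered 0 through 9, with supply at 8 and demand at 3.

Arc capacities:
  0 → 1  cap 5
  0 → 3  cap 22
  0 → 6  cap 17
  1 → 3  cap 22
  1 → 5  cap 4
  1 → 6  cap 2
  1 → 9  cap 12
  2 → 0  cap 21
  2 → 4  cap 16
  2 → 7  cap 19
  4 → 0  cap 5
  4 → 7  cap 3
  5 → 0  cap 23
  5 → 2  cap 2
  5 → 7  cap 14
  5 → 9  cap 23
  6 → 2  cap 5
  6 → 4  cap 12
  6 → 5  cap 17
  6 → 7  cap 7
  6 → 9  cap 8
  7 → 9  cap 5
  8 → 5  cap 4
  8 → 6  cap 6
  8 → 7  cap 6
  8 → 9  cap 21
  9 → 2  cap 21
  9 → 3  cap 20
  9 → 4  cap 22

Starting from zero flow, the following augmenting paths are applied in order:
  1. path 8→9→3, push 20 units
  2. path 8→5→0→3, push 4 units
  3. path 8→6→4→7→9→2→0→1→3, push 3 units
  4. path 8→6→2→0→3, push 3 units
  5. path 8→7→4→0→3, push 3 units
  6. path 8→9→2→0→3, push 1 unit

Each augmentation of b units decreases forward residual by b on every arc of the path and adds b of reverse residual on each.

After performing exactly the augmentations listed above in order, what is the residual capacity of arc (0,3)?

Residual capacity of (0,3): 11

after path 1 (8→9→3, push 20): res(0,3)=22
after path 2 (8→5→0→3, push 4): res(0,3)=18
after path 3 (8→6→4→7→9→2→0→1→3, push 3): res(0,3)=18
after path 4 (8→6→2→0→3, push 3): res(0,3)=15
after path 5 (8→7→4→0→3, push 3): res(0,3)=12
after path 6 (8→9→2→0→3, push 1): res(0,3)=11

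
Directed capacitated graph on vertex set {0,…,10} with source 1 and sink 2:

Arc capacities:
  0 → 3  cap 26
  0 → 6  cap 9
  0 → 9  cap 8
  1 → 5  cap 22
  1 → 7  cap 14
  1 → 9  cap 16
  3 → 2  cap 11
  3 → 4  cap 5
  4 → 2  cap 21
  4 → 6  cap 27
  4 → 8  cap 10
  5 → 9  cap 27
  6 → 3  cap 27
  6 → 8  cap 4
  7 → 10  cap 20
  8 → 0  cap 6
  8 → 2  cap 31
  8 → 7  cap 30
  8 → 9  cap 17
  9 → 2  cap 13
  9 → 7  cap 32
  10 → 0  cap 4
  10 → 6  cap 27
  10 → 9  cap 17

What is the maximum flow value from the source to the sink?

Maximum flow value: 33

augment #1: 1→9→2 bottleneck 13, total now 13
augment #2: 1→7→10→0→3→2 bottleneck 4, total now 17
augment #3: 1→7→10→6→3→2 bottleneck 7, total now 24
augment #4: 1→7→10→6→8→2 bottleneck 3, total now 27
augment #5: 1→9→7→10→6→8→2 bottleneck 1, total now 28
augment #6: 1→9→7→10→6→3→4→2 bottleneck 2, total now 30
augment #7: 1→5→9→7→10→6→3→4→2 bottleneck 3, total now 33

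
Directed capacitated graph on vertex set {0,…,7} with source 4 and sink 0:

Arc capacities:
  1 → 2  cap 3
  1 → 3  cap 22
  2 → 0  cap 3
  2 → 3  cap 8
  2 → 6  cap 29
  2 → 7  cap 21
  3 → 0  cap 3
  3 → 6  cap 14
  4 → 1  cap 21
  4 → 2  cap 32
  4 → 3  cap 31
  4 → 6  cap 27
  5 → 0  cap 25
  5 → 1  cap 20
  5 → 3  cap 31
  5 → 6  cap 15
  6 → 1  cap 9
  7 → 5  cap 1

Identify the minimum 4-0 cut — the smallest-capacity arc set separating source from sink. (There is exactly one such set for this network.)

Min-cut arcs: {(2,0), (3,0), (7,5)} (total capacity 7)

augment #1: 4→2→0 push 3
augment #2: 4→3→0 push 3
augment #3: 4→2→7→5→0 push 1
max flow = 7; residual-reachable set from 4 gives S-side
cut edges (S→T): {(2,0), (3,0), (7,5)} total cap 7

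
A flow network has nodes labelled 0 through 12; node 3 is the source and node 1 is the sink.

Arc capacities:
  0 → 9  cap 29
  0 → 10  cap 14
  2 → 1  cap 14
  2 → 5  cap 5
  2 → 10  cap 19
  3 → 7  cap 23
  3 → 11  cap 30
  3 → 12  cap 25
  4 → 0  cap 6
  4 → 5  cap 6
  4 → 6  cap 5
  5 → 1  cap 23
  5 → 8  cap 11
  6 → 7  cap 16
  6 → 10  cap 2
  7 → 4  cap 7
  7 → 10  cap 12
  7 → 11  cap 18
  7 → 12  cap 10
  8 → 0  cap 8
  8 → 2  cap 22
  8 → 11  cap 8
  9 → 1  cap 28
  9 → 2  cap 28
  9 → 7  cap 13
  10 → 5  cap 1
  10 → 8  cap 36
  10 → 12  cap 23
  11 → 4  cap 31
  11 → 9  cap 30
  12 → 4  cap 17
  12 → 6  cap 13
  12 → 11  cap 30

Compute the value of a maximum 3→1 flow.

augment #1: 3→11→9→1 bottleneck 28, total now 28
augment #2: 3→7→4→5→1 bottleneck 6, total now 34
augment #3: 3→7→10→5→1 bottleneck 1, total now 35
augment #4: 3→11→9→2→1 bottleneck 2, total now 37
augment #5: 3→7→10→8→2→1 bottleneck 11, total now 48
augment #6: 3→7→4→0→9→2→1 bottleneck 1, total now 49
augment #7: 3→12→4→0→9→2→5→1 bottleneck 5, total now 54

Maximum flow value: 54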